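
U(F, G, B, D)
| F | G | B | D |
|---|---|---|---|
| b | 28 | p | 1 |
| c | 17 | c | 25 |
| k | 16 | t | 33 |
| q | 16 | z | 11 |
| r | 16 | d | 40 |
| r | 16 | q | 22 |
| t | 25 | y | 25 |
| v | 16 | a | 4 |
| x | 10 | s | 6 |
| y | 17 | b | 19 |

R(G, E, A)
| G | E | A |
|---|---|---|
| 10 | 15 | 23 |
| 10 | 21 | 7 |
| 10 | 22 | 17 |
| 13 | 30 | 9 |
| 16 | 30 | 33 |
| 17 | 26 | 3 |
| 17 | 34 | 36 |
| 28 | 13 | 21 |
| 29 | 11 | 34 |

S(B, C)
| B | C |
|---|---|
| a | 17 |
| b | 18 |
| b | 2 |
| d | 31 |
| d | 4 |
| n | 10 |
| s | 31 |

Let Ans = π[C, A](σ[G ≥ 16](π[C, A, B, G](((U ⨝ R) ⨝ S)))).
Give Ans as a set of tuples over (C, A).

Natural join on G: {(b, 28, p, 1, 13, 21), (c, 17, c, 25, 26, 3), (c, 17, c, 25, 34, 36), (k, 16, t, 33, 30, 33), (q, 16, z, 11, 30, 33), (r, 16, d, 40, 30, 33), (r, 16, q, 22, 30, 33), (v, 16, a, 4, 30, 33), (x, 10, s, 6, 15, 23), (x, 10, s, 6, 21, 7), (x, 10, s, 6, 22, 17), (y, 17, b, 19, 26, 3), (y, 17, b, 19, 34, 36)}
Natural join on B: {(r, 16, d, 40, 30, 33, 31), (r, 16, d, 40, 30, 33, 4), (v, 16, a, 4, 30, 33, 17), (x, 10, s, 6, 15, 23, 31), (x, 10, s, 6, 21, 7, 31), (x, 10, s, 6, 22, 17, 31), (y, 17, b, 19, 26, 3, 18), (y, 17, b, 19, 26, 3, 2), (y, 17, b, 19, 34, 36, 18), (y, 17, b, 19, 34, 36, 2)}
Projecting to C, A, B, G: {(17, 33, a, 16), (18, 3, b, 17), (18, 36, b, 17), (2, 3, b, 17), (2, 36, b, 17), (31, 17, s, 10), (31, 23, s, 10), (31, 33, d, 16), (31, 7, s, 10), (4, 33, d, 16)}
Selection G ≥ 16: {(17, 33, a, 16), (18, 3, b, 17), (18, 36, b, 17), (2, 3, b, 17), (2, 36, b, 17), (31, 33, d, 16), (4, 33, d, 16)}
Projecting to C, A: {(17, 33), (18, 3), (18, 36), (2, 3), (2, 36), (31, 33), (4, 33)}

{(17, 33), (18, 3), (18, 36), (2, 3), (2, 36), (31, 33), (4, 33)}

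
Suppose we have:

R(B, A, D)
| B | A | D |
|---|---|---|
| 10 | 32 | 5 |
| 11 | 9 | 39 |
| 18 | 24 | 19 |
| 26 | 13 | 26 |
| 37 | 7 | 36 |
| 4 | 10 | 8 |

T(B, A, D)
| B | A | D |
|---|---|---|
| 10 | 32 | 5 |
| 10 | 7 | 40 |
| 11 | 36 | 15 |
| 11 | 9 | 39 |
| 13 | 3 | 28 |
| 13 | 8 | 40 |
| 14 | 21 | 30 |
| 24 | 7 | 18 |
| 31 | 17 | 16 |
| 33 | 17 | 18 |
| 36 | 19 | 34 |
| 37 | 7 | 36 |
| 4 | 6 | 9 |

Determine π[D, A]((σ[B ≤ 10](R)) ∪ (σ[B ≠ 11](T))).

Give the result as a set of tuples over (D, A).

Apply σ_{B ≤ 10}; surviving tuples: {(10, 32, 5), (4, 10, 8)}
Apply σ_{B ≠ 11}; surviving tuples: {(10, 32, 5), (10, 7, 40), (13, 3, 28), (13, 8, 40), (14, 21, 30), (24, 7, 18), (31, 17, 16), (33, 17, 18), (36, 19, 34), (37, 7, 36), (4, 6, 9)}
Union: {(10, 32, 5), (4, 10, 8)} with {(10, 32, 5), (10, 7, 40), (13, 3, 28), (13, 8, 40), (14, 21, 30), (24, 7, 18), (31, 17, 16), (33, 17, 18), (36, 19, 34), (37, 7, 36), (4, 6, 9)} → {(10, 32, 5), (10, 7, 40), (13, 3, 28), (13, 8, 40), (14, 21, 30), (24, 7, 18), (31, 17, 16), (33, 17, 18), (36, 19, 34), (37, 7, 36), (4, 10, 8), (4, 6, 9)}
π_{D, A} gives {(16, 17), (18, 17), (18, 7), (28, 3), (30, 21), (34, 19), (36, 7), (40, 7), (40, 8), (5, 32), (8, 10), (9, 6)}.

{(16, 17), (18, 17), (18, 7), (28, 3), (30, 21), (34, 19), (36, 7), (40, 7), (40, 8), (5, 32), (8, 10), (9, 6)}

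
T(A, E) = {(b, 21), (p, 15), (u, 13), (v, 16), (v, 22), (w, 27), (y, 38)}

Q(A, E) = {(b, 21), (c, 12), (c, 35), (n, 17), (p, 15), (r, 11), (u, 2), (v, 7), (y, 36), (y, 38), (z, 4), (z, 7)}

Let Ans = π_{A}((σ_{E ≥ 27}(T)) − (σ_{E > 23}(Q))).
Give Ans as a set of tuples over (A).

Apply σ_{E ≥ 27}; surviving tuples: {(w, 27), (y, 38)}
Apply σ_{E > 23}; surviving tuples: {(c, 35), (y, 36), (y, 38)}
Difference: {(w, 27), (y, 38)} with {(c, 35), (y, 36), (y, 38)} → {(w, 27)}
π_{A} gives {w}.

{w}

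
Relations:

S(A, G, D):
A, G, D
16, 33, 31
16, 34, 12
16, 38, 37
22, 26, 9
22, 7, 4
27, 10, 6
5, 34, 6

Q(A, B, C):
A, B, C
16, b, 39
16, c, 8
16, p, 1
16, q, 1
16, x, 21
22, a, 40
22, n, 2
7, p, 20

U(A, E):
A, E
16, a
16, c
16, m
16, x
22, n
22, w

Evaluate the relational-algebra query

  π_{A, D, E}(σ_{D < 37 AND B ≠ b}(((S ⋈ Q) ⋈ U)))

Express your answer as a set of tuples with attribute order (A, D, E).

{(16, 12, a), (16, 12, c), (16, 12, m), (16, 12, x), (16, 31, a), (16, 31, c), (16, 31, m), (16, 31, x), (22, 4, n), (22, 4, w), (22, 9, n), (22, 9, w)}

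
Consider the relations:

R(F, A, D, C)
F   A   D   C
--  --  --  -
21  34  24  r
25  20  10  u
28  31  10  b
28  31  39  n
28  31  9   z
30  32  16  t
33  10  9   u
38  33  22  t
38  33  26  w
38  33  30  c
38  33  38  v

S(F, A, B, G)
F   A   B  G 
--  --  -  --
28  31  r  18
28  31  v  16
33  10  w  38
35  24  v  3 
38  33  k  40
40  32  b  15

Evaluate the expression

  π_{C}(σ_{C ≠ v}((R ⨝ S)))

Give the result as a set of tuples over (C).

{b, c, n, t, u, w, z}

R ⋈ S (natural join on F, A): {(28, 31, 10, b, r, 18), (28, 31, 10, b, v, 16), (28, 31, 39, n, r, 18), (28, 31, 39, n, v, 16), (28, 31, 9, z, r, 18), (28, 31, 9, z, v, 16), (33, 10, 9, u, w, 38), (38, 33, 22, t, k, 40), (38, 33, 26, w, k, 40), (38, 33, 30, c, k, 40), (38, 33, 38, v, k, 40)}
Filtering on C ≠ v leaves {(28, 31, 10, b, r, 18), (28, 31, 10, b, v, 16), (28, 31, 39, n, r, 18), (28, 31, 39, n, v, 16), (28, 31, 9, z, r, 18), (28, 31, 9, z, v, 16), (33, 10, 9, u, w, 38), (38, 33, 22, t, k, 40), (38, 33, 26, w, k, 40), (38, 33, 30, c, k, 40)}.
Projecting to C (3 duplicate(s) eliminated): {b, c, n, t, u, w, z}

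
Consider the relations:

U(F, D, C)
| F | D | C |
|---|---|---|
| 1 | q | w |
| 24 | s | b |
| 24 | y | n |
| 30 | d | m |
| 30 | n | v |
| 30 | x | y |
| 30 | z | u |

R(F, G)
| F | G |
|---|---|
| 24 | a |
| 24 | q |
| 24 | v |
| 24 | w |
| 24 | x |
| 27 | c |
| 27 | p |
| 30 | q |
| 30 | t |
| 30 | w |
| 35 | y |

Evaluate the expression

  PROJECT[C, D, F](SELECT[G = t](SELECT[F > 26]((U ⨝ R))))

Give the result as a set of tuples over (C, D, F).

Natural join on F: {(24, s, b, a), (24, s, b, q), (24, s, b, v), (24, s, b, w), (24, s, b, x), (24, y, n, a), (24, y, n, q), (24, y, n, v), (24, y, n, w), (24, y, n, x), (30, d, m, q), (30, d, m, t), (30, d, m, w), (30, n, v, q), (30, n, v, t), (30, n, v, w), (30, x, y, q), (30, x, y, t), (30, x, y, w), (30, z, u, q), (30, z, u, t), (30, z, u, w)}
Apply σ_{F > 26}; surviving tuples: {(30, d, m, q), (30, d, m, t), (30, d, m, w), (30, n, v, q), (30, n, v, t), (30, n, v, w), (30, x, y, q), (30, x, y, t), (30, x, y, w), (30, z, u, q), (30, z, u, t), (30, z, u, w)}
Apply σ_{G = t}; surviving tuples: {(30, d, m, t), (30, n, v, t), (30, x, y, t), (30, z, u, t)}
π[C, D, F]: project onto (C, D, F) → {(m, d, 30), (u, z, 30), (v, n, 30), (y, x, 30)}

{(m, d, 30), (u, z, 30), (v, n, 30), (y, x, 30)}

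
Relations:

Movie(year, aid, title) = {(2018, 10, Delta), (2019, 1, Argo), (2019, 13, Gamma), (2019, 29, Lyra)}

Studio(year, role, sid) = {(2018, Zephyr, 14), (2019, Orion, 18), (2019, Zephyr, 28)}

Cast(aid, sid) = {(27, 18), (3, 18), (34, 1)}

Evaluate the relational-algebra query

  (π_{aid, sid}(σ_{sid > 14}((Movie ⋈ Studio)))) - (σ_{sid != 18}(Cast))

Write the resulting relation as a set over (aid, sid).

Joining Movie and Studio on year yields {(2018, 10, Delta, Zephyr, 14), (2019, 1, Argo, Orion, 18), (2019, 1, Argo, Zephyr, 28), (2019, 13, Gamma, Orion, 18), (2019, 13, Gamma, Zephyr, 28), (2019, 29, Lyra, Orion, 18), (2019, 29, Lyra, Zephyr, 28)}.
Filtering on sid > 14 leaves {(2019, 1, Argo, Orion, 18), (2019, 1, Argo, Zephyr, 28), (2019, 13, Gamma, Orion, 18), (2019, 13, Gamma, Zephyr, 28), (2019, 29, Lyra, Orion, 18), (2019, 29, Lyra, Zephyr, 28)}.
Keep only column(s) aid, sid: {(1, 18), (1, 28), (13, 18), (13, 28), (29, 18), (29, 28)}
Filtering on sid != 18 leaves {(34, 1)}.
Set difference of the two operands is {(1, 18), (1, 28), (13, 18), (13, 28), (29, 18), (29, 28)}.

{(1, 18), (1, 28), (13, 18), (13, 28), (29, 18), (29, 28)}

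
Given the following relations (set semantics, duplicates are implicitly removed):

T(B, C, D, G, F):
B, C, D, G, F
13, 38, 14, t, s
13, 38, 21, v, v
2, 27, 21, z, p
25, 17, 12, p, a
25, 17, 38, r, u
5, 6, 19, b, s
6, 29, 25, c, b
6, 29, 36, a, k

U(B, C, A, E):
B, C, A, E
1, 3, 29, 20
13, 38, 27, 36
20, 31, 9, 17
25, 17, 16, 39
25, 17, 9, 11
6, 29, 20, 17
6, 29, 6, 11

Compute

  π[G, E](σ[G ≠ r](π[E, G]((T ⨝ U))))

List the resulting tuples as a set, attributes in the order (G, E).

{(a, 11), (a, 17), (c, 11), (c, 17), (p, 11), (p, 39), (t, 36), (v, 36)}

T ⋈ U (natural join on B, C): {(13, 38, 14, t, s, 27, 36), (13, 38, 21, v, v, 27, 36), (25, 17, 12, p, a, 16, 39), (25, 17, 12, p, a, 9, 11), (25, 17, 38, r, u, 16, 39), (25, 17, 38, r, u, 9, 11), (6, 29, 25, c, b, 20, 17), (6, 29, 25, c, b, 6, 11), (6, 29, 36, a, k, 20, 17), (6, 29, 36, a, k, 6, 11)}
Keep only column(s) E, G: {(11, a), (11, c), (11, p), (11, r), (17, a), (17, c), (36, t), (36, v), (39, p), (39, r)}
Filtering on G ≠ r leaves {(11, a), (11, c), (11, p), (17, a), (17, c), (36, t), (36, v), (39, p)}.
Keep only column(s) G, E: {(a, 11), (a, 17), (c, 11), (c, 17), (p, 11), (p, 39), (t, 36), (v, 36)}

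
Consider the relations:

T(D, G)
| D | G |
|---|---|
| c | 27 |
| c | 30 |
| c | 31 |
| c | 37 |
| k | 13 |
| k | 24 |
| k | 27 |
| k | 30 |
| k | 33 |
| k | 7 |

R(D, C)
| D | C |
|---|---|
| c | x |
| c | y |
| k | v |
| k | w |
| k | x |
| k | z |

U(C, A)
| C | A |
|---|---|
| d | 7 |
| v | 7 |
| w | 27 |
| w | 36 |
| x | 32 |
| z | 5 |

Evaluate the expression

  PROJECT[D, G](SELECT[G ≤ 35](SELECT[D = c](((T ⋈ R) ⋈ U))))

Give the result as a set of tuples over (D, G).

Joining T and R on D yields {(c, 27, x), (c, 27, y), (c, 30, x), (c, 30, y), (c, 31, x), (c, 31, y), (c, 37, x), (c, 37, y), (k, 13, v), (k, 13, w), (k, 13, x), (k, 13, z), (k, 24, v), (k, 24, w), (k, 24, x), (k, 24, z), (k, 27, v), (k, 27, w), (k, 27, x), (k, 27, z), (k, 30, v), (k, 30, w), (k, 30, x), (k, 30, z), (k, 33, v), (k, 33, w), (k, 33, x), (k, 33, z), (k, 7, v), (k, 7, w), (k, 7, x), (k, 7, z)}.
Joining (T ⋈ R) and U on C yields {(c, 27, x, 32), (c, 30, x, 32), (c, 31, x, 32), (c, 37, x, 32), (k, 13, v, 7), (k, 13, w, 27), (k, 13, w, 36), (k, 13, x, 32), (k, 13, z, 5), (k, 24, v, 7), (k, 24, w, 27), (k, 24, w, 36), (k, 24, x, 32), (k, 24, z, 5), (k, 27, v, 7), (k, 27, w, 27), (k, 27, w, 36), (k, 27, x, 32), (k, 27, z, 5), (k, 30, v, 7), (k, 30, w, 27), (k, 30, w, 36), (k, 30, x, 32), (k, 30, z, 5), (k, 33, v, 7), (k, 33, w, 27), (k, 33, w, 36), (k, 33, x, 32), (k, 33, z, 5), (k, 7, v, 7), (k, 7, w, 27), (k, 7, w, 36), (k, 7, x, 32), (k, 7, z, 5)}.
Selection D = c: {(c, 27, x, 32), (c, 30, x, 32), (c, 31, x, 32), (c, 37, x, 32)}
Selection G ≤ 35: {(c, 27, x, 32), (c, 30, x, 32), (c, 31, x, 32)}
π_{D, G} gives {(c, 27), (c, 30), (c, 31)}.

{(c, 27), (c, 30), (c, 31)}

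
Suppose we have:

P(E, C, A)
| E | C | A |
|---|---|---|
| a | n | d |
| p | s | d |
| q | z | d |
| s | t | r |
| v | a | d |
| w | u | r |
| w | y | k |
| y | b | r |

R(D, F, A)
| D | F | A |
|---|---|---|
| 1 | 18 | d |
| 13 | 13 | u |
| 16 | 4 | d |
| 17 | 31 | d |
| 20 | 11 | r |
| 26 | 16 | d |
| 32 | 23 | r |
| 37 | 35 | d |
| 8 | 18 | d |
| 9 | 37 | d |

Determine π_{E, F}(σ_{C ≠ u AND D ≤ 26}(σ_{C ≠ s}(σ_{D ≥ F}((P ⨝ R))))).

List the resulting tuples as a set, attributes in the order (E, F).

{(a, 16), (a, 4), (q, 16), (q, 4), (s, 11), (v, 16), (v, 4), (y, 11)}

P ⋈ R (natural join on A): {(a, n, d, 1, 18), (a, n, d, 16, 4), (a, n, d, 17, 31), (a, n, d, 26, 16), (a, n, d, 37, 35), (a, n, d, 8, 18), (a, n, d, 9, 37), (p, s, d, 1, 18), (p, s, d, 16, 4), (p, s, d, 17, 31), (p, s, d, 26, 16), (p, s, d, 37, 35), (p, s, d, 8, 18), (p, s, d, 9, 37), (q, z, d, 1, 18), (q, z, d, 16, 4), (q, z, d, 17, 31), (q, z, d, 26, 16), (q, z, d, 37, 35), (q, z, d, 8, 18), (q, z, d, 9, 37), (s, t, r, 20, 11), (s, t, r, 32, 23), (v, a, d, 1, 18), (v, a, d, 16, 4), (v, a, d, 17, 31), (v, a, d, 26, 16), (v, a, d, 37, 35), (v, a, d, 8, 18), (v, a, d, 9, 37), (w, u, r, 20, 11), (w, u, r, 32, 23), (y, b, r, 20, 11), (y, b, r, 32, 23)}
Selection D ≥ F: {(a, n, d, 16, 4), (a, n, d, 26, 16), (a, n, d, 37, 35), (p, s, d, 16, 4), (p, s, d, 26, 16), (p, s, d, 37, 35), (q, z, d, 16, 4), (q, z, d, 26, 16), (q, z, d, 37, 35), (s, t, r, 20, 11), (s, t, r, 32, 23), (v, a, d, 16, 4), (v, a, d, 26, 16), (v, a, d, 37, 35), (w, u, r, 20, 11), (w, u, r, 32, 23), (y, b, r, 20, 11), (y, b, r, 32, 23)}
Selection C ≠ s: {(a, n, d, 16, 4), (a, n, d, 26, 16), (a, n, d, 37, 35), (q, z, d, 16, 4), (q, z, d, 26, 16), (q, z, d, 37, 35), (s, t, r, 20, 11), (s, t, r, 32, 23), (v, a, d, 16, 4), (v, a, d, 26, 16), (v, a, d, 37, 35), (w, u, r, 20, 11), (w, u, r, 32, 23), (y, b, r, 20, 11), (y, b, r, 32, 23)}
Selection C ≠ u AND D ≤ 26: {(a, n, d, 16, 4), (a, n, d, 26, 16), (q, z, d, 16, 4), (q, z, d, 26, 16), (s, t, r, 20, 11), (v, a, d, 16, 4), (v, a, d, 26, 16), (y, b, r, 20, 11)}
π_{E, F} gives {(a, 16), (a, 4), (q, 16), (q, 4), (s, 11), (v, 16), (v, 4), (y, 11)}.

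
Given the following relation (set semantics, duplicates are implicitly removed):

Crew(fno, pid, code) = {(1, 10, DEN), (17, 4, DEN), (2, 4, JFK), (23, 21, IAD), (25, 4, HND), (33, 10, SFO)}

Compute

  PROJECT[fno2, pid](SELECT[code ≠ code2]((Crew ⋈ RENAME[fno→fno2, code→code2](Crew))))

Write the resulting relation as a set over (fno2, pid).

ρ[fno→fno2, code→code2]: schema becomes (fno2, pid, code2); tuples unchanged.
Natural join on pid: {(1, 10, DEN, 1, DEN), (1, 10, DEN, 33, SFO), (17, 4, DEN, 17, DEN), (17, 4, DEN, 2, JFK), (17, 4, DEN, 25, HND), (2, 4, JFK, 17, DEN), (2, 4, JFK, 2, JFK), (2, 4, JFK, 25, HND), (23, 21, IAD, 23, IAD), (25, 4, HND, 17, DEN), (25, 4, HND, 2, JFK), (25, 4, HND, 25, HND), (33, 10, SFO, 1, DEN), (33, 10, SFO, 33, SFO)}
Filtering on code ≠ code2 leaves {(1, 10, DEN, 33, SFO), (17, 4, DEN, 2, JFK), (17, 4, DEN, 25, HND), (2, 4, JFK, 17, DEN), (2, 4, JFK, 25, HND), (25, 4, HND, 17, DEN), (25, 4, HND, 2, JFK), (33, 10, SFO, 1, DEN)}.
Keep only column(s) fno2, pid (3 duplicate(s) eliminated): {(1, 10), (17, 4), (2, 4), (25, 4), (33, 10)}

{(1, 10), (17, 4), (2, 4), (25, 4), (33, 10)}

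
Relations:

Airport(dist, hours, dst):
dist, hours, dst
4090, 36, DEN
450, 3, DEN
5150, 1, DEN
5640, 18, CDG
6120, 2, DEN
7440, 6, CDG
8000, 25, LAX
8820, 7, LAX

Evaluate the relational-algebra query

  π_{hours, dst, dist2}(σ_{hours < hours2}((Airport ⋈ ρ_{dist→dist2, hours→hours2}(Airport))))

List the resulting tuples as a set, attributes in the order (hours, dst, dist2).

ρ[dist→dist2, hours→hours2]: schema becomes (dist2, hours2, dst); tuples unchanged.
Airport ⋈ ρ_{dist→dist2, hours→hours2}(Airport) (natural join on dst): {(4090, 36, DEN, 4090, 36), (4090, 36, DEN, 450, 3), (4090, 36, DEN, 5150, 1), (4090, 36, DEN, 6120, 2), (450, 3, DEN, 4090, 36), (450, 3, DEN, 450, 3), (450, 3, DEN, 5150, 1), (450, 3, DEN, 6120, 2), (5150, 1, DEN, 4090, 36), (5150, 1, DEN, 450, 3), (5150, 1, DEN, 5150, 1), (5150, 1, DEN, 6120, 2), (5640, 18, CDG, 5640, 18), (5640, 18, CDG, 7440, 6), (6120, 2, DEN, 4090, 36), (6120, 2, DEN, 450, 3), (6120, 2, DEN, 5150, 1), (6120, 2, DEN, 6120, 2), (7440, 6, CDG, 5640, 18), (7440, 6, CDG, 7440, 6), (8000, 25, LAX, 8000, 25), (8000, 25, LAX, 8820, 7), (8820, 7, LAX, 8000, 25), (8820, 7, LAX, 8820, 7)}
Apply σ_{hours < hours2}; surviving tuples: {(450, 3, DEN, 4090, 36), (5150, 1, DEN, 4090, 36), (5150, 1, DEN, 450, 3), (5150, 1, DEN, 6120, 2), (6120, 2, DEN, 4090, 36), (6120, 2, DEN, 450, 3), (7440, 6, CDG, 5640, 18), (8820, 7, LAX, 8000, 25)}
π_{hours, dst, dist2} gives {(1, DEN, 4090), (1, DEN, 450), (1, DEN, 6120), (2, DEN, 4090), (2, DEN, 450), (3, DEN, 4090), (6, CDG, 5640), (7, LAX, 8000)}.

{(1, DEN, 4090), (1, DEN, 450), (1, DEN, 6120), (2, DEN, 4090), (2, DEN, 450), (3, DEN, 4090), (6, CDG, 5640), (7, LAX, 8000)}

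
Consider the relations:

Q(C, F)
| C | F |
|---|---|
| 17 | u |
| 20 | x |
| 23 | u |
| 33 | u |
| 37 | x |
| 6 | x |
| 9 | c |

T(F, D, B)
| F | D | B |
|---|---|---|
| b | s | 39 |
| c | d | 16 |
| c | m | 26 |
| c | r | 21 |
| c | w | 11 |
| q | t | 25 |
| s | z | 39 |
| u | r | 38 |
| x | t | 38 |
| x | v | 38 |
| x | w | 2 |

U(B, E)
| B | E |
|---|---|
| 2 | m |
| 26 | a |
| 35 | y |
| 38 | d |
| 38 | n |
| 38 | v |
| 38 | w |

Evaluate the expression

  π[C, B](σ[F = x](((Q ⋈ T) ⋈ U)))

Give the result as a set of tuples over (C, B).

{(20, 2), (20, 38), (37, 2), (37, 38), (6, 2), (6, 38)}

Natural join on F: {(17, u, r, 38), (20, x, t, 38), (20, x, v, 38), (20, x, w, 2), (23, u, r, 38), (33, u, r, 38), (37, x, t, 38), (37, x, v, 38), (37, x, w, 2), (6, x, t, 38), (6, x, v, 38), (6, x, w, 2), (9, c, d, 16), (9, c, m, 26), (9, c, r, 21), (9, c, w, 11)}
Natural join on B: {(17, u, r, 38, d), (17, u, r, 38, n), (17, u, r, 38, v), (17, u, r, 38, w), (20, x, t, 38, d), (20, x, t, 38, n), (20, x, t, 38, v), (20, x, t, 38, w), (20, x, v, 38, d), (20, x, v, 38, n), (20, x, v, 38, v), (20, x, v, 38, w), (20, x, w, 2, m), (23, u, r, 38, d), (23, u, r, 38, n), (23, u, r, 38, v), (23, u, r, 38, w), (33, u, r, 38, d), (33, u, r, 38, n), (33, u, r, 38, v), (33, u, r, 38, w), (37, x, t, 38, d), (37, x, t, 38, n), (37, x, t, 38, v), (37, x, t, 38, w), (37, x, v, 38, d), (37, x, v, 38, n), (37, x, v, 38, v), (37, x, v, 38, w), (37, x, w, 2, m), (6, x, t, 38, d), (6, x, t, 38, n), (6, x, t, 38, v), (6, x, t, 38, w), (6, x, v, 38, d), (6, x, v, 38, n), (6, x, v, 38, v), (6, x, v, 38, w), (6, x, w, 2, m), (9, c, m, 26, a)}
Apply σ_{F = x}; surviving tuples: {(20, x, t, 38, d), (20, x, t, 38, n), (20, x, t, 38, v), (20, x, t, 38, w), (20, x, v, 38, d), (20, x, v, 38, n), (20, x, v, 38, v), (20, x, v, 38, w), (20, x, w, 2, m), (37, x, t, 38, d), (37, x, t, 38, n), (37, x, t, 38, v), (37, x, t, 38, w), (37, x, v, 38, d), (37, x, v, 38, n), (37, x, v, 38, v), (37, x, v, 38, w), (37, x, w, 2, m), (6, x, t, 38, d), (6, x, t, 38, n), (6, x, t, 38, v), (6, x, t, 38, w), (6, x, v, 38, d), (6, x, v, 38, n), (6, x, v, 38, v), (6, x, v, 38, w), (6, x, w, 2, m)}
Keep only column(s) C, B (21 duplicate(s) eliminated): {(20, 2), (20, 38), (37, 2), (37, 38), (6, 2), (6, 38)}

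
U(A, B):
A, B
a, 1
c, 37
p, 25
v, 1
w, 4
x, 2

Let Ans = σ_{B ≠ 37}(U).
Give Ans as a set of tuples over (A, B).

{(a, 1), (p, 25), (v, 1), (w, 4), (x, 2)}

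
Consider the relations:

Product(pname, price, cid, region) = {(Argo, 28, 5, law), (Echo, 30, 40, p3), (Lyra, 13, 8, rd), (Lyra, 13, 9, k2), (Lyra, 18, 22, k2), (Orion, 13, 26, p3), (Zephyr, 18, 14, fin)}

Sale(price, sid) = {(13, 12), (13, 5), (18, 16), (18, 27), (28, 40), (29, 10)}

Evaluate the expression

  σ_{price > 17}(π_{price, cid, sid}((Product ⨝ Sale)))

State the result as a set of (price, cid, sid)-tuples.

{(18, 14, 16), (18, 14, 27), (18, 22, 16), (18, 22, 27), (28, 5, 40)}

Natural join on price: {(Argo, 28, 5, law, 40), (Lyra, 13, 8, rd, 12), (Lyra, 13, 8, rd, 5), (Lyra, 13, 9, k2, 12), (Lyra, 13, 9, k2, 5), (Lyra, 18, 22, k2, 16), (Lyra, 18, 22, k2, 27), (Orion, 13, 26, p3, 12), (Orion, 13, 26, p3, 5), (Zephyr, 18, 14, fin, 16), (Zephyr, 18, 14, fin, 27)}
Projecting to price, cid, sid: {(13, 26, 12), (13, 26, 5), (13, 8, 12), (13, 8, 5), (13, 9, 12), (13, 9, 5), (18, 14, 16), (18, 14, 27), (18, 22, 16), (18, 22, 27), (28, 5, 40)}
Apply σ_{price > 17}; surviving tuples: {(18, 14, 16), (18, 14, 27), (18, 22, 16), (18, 22, 27), (28, 5, 40)}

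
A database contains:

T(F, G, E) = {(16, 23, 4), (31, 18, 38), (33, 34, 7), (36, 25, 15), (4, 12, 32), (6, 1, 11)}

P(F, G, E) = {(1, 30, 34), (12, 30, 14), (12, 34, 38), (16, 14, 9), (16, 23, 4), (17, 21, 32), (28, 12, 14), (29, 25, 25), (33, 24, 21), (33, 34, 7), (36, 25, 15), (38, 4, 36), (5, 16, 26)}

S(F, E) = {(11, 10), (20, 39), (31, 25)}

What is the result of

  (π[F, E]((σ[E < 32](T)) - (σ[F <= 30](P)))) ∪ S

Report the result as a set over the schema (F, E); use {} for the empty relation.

Apply σ_{E < 32}; surviving tuples: {(16, 23, 4), (33, 34, 7), (36, 25, 15), (6, 1, 11)}
Apply σ_{F <= 30}; surviving tuples: {(1, 30, 34), (12, 30, 14), (12, 34, 38), (16, 14, 9), (16, 23, 4), (17, 21, 32), (28, 12, 14), (29, 25, 25), (5, 16, 26)}
Set difference of the two operands is {(33, 34, 7), (36, 25, 15), (6, 1, 11)}.
Keep only column(s) F, E: {(33, 7), (36, 15), (6, 11)}
Set union of the two operands is {(11, 10), (20, 39), (31, 25), (33, 7), (36, 15), (6, 11)}.

{(11, 10), (20, 39), (31, 25), (33, 7), (36, 15), (6, 11)}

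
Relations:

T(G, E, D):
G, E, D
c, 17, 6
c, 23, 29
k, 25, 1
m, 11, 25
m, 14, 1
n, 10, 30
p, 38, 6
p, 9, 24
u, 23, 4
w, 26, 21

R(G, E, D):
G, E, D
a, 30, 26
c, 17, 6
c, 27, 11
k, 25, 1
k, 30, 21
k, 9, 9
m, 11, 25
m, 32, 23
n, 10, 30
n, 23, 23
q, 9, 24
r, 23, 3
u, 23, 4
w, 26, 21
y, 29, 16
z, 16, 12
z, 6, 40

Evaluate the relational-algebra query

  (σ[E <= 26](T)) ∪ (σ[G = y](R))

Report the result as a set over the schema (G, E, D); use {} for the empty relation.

{(c, 17, 6), (c, 23, 29), (k, 25, 1), (m, 11, 25), (m, 14, 1), (n, 10, 30), (p, 9, 24), (u, 23, 4), (w, 26, 21), (y, 29, 16)}

Apply σ_{E <= 26}; surviving tuples: {(c, 17, 6), (c, 23, 29), (k, 25, 1), (m, 11, 25), (m, 14, 1), (n, 10, 30), (p, 9, 24), (u, 23, 4), (w, 26, 21)}
Apply σ_{G = y}; surviving tuples: {(y, 29, 16)}
Taking the union: {(c, 17, 6), (c, 23, 29), (k, 25, 1), (m, 11, 25), (m, 14, 1), (n, 10, 30), (p, 9, 24), (u, 23, 4), (w, 26, 21), (y, 29, 16)}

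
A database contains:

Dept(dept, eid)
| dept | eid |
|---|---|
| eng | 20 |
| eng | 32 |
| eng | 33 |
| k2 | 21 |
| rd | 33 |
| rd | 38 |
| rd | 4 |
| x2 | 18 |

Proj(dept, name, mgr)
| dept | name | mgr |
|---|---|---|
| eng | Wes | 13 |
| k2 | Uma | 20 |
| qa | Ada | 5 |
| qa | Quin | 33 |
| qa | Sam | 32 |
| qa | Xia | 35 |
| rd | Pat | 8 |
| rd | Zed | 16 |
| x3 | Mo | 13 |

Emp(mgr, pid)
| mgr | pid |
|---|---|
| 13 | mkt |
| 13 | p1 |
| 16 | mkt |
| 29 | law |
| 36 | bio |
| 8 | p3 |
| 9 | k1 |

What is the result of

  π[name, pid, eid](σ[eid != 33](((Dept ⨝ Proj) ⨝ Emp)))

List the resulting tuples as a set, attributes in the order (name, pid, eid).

{(Pat, p3, 38), (Pat, p3, 4), (Wes, mkt, 20), (Wes, mkt, 32), (Wes, p1, 20), (Wes, p1, 32), (Zed, mkt, 38), (Zed, mkt, 4)}

Natural join on dept: {(eng, 20, Wes, 13), (eng, 32, Wes, 13), (eng, 33, Wes, 13), (k2, 21, Uma, 20), (rd, 33, Pat, 8), (rd, 33, Zed, 16), (rd, 38, Pat, 8), (rd, 38, Zed, 16), (rd, 4, Pat, 8), (rd, 4, Zed, 16)}
Natural join on mgr: {(eng, 20, Wes, 13, mkt), (eng, 20, Wes, 13, p1), (eng, 32, Wes, 13, mkt), (eng, 32, Wes, 13, p1), (eng, 33, Wes, 13, mkt), (eng, 33, Wes, 13, p1), (rd, 33, Pat, 8, p3), (rd, 33, Zed, 16, mkt), (rd, 38, Pat, 8, p3), (rd, 38, Zed, 16, mkt), (rd, 4, Pat, 8, p3), (rd, 4, Zed, 16, mkt)}
Filtering on eid != 33 leaves {(eng, 20, Wes, 13, mkt), (eng, 20, Wes, 13, p1), (eng, 32, Wes, 13, mkt), (eng, 32, Wes, 13, p1), (rd, 38, Pat, 8, p3), (rd, 38, Zed, 16, mkt), (rd, 4, Pat, 8, p3), (rd, 4, Zed, 16, mkt)}.
π[name, pid, eid]: project onto (name, pid, eid) → {(Pat, p3, 38), (Pat, p3, 4), (Wes, mkt, 20), (Wes, mkt, 32), (Wes, p1, 20), (Wes, p1, 32), (Zed, mkt, 38), (Zed, mkt, 4)}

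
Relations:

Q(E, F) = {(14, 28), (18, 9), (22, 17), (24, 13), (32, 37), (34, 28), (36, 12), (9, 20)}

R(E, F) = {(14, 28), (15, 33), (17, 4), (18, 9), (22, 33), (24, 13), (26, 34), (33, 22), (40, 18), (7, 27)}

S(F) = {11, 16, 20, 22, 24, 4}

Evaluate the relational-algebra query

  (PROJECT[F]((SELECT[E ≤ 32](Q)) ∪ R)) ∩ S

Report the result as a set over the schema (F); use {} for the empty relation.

{20, 22, 4}

σ[E ≤ 32]: keep tuples satisfying E ≤ 32 → {(14, 28), (18, 9), (22, 17), (24, 13), (32, 37), (9, 20)}
Set union of the two operands is {(14, 28), (15, 33), (17, 4), (18, 9), (22, 17), (22, 33), (24, 13), (26, 34), (32, 37), (33, 22), (40, 18), (7, 27), (9, 20)}.
π[F]: project onto (F) (1 duplicate(s) eliminated) → {13, 17, 18, 20, 22, 27, 28, 33, 34, 37, 4, 9}
Set intersection of the two operands is {20, 22, 4}.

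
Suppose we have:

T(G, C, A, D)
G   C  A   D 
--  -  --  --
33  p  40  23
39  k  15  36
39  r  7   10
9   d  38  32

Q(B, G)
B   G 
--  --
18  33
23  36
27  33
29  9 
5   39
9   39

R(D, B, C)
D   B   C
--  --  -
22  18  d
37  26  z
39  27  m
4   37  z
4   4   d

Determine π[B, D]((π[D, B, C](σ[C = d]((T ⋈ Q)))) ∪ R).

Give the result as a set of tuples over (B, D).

Joining T and Q on G yields {(33, p, 40, 23, 18), (33, p, 40, 23, 27), (39, k, 15, 36, 5), (39, k, 15, 36, 9), (39, r, 7, 10, 5), (39, r, 7, 10, 9), (9, d, 38, 32, 29)}.
Selection C = d: {(9, d, 38, 32, 29)}
π_{D, B, C} gives {(32, 29, d)}.
Taking the union: {(22, 18, d), (32, 29, d), (37, 26, z), (39, 27, m), (4, 37, z), (4, 4, d)}
π_{B, D} gives {(18, 22), (26, 37), (27, 39), (29, 32), (37, 4), (4, 4)}.

{(18, 22), (26, 37), (27, 39), (29, 32), (37, 4), (4, 4)}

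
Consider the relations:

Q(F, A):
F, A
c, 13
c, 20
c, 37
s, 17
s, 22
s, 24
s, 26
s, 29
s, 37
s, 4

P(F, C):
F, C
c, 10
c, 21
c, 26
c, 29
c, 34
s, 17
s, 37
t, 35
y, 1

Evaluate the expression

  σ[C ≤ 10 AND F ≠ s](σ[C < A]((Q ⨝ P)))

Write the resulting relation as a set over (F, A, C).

{(c, 13, 10), (c, 20, 10), (c, 37, 10)}

Joining Q and P on F yields {(c, 13, 10), (c, 13, 21), (c, 13, 26), (c, 13, 29), (c, 13, 34), (c, 20, 10), (c, 20, 21), (c, 20, 26), (c, 20, 29), (c, 20, 34), (c, 37, 10), (c, 37, 21), (c, 37, 26), (c, 37, 29), (c, 37, 34), (s, 17, 17), (s, 17, 37), (s, 22, 17), (s, 22, 37), (s, 24, 17), (s, 24, 37), (s, 26, 17), (s, 26, 37), (s, 29, 17), (s, 29, 37), (s, 37, 17), (s, 37, 37), (s, 4, 17), (s, 4, 37)}.
Filtering on C < A leaves {(c, 13, 10), (c, 20, 10), (c, 37, 10), (c, 37, 21), (c, 37, 26), (c, 37, 29), (c, 37, 34), (s, 22, 17), (s, 24, 17), (s, 26, 17), (s, 29, 17), (s, 37, 17)}.
Filtering on C ≤ 10 AND F ≠ s leaves {(c, 13, 10), (c, 20, 10), (c, 37, 10)}.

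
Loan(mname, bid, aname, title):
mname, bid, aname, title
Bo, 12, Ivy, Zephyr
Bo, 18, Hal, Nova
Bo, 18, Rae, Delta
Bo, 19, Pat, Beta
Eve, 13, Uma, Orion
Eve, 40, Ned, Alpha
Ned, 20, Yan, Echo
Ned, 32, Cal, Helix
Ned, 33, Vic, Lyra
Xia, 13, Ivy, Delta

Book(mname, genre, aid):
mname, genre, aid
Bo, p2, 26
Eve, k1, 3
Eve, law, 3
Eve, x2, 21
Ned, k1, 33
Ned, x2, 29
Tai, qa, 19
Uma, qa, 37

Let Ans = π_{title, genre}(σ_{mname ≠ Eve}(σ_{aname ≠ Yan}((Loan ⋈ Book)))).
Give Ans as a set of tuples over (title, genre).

Loan ⋈ Book (natural join on mname): {(Bo, 12, Ivy, Zephyr, p2, 26), (Bo, 18, Hal, Nova, p2, 26), (Bo, 18, Rae, Delta, p2, 26), (Bo, 19, Pat, Beta, p2, 26), (Eve, 13, Uma, Orion, k1, 3), (Eve, 13, Uma, Orion, law, 3), (Eve, 13, Uma, Orion, x2, 21), (Eve, 40, Ned, Alpha, k1, 3), (Eve, 40, Ned, Alpha, law, 3), (Eve, 40, Ned, Alpha, x2, 21), (Ned, 20, Yan, Echo, k1, 33), (Ned, 20, Yan, Echo, x2, 29), (Ned, 32, Cal, Helix, k1, 33), (Ned, 32, Cal, Helix, x2, 29), (Ned, 33, Vic, Lyra, k1, 33), (Ned, 33, Vic, Lyra, x2, 29)}
Apply σ_{aname ≠ Yan}; surviving tuples: {(Bo, 12, Ivy, Zephyr, p2, 26), (Bo, 18, Hal, Nova, p2, 26), (Bo, 18, Rae, Delta, p2, 26), (Bo, 19, Pat, Beta, p2, 26), (Eve, 13, Uma, Orion, k1, 3), (Eve, 13, Uma, Orion, law, 3), (Eve, 13, Uma, Orion, x2, 21), (Eve, 40, Ned, Alpha, k1, 3), (Eve, 40, Ned, Alpha, law, 3), (Eve, 40, Ned, Alpha, x2, 21), (Ned, 32, Cal, Helix, k1, 33), (Ned, 32, Cal, Helix, x2, 29), (Ned, 33, Vic, Lyra, k1, 33), (Ned, 33, Vic, Lyra, x2, 29)}
Apply σ_{mname ≠ Eve}; surviving tuples: {(Bo, 12, Ivy, Zephyr, p2, 26), (Bo, 18, Hal, Nova, p2, 26), (Bo, 18, Rae, Delta, p2, 26), (Bo, 19, Pat, Beta, p2, 26), (Ned, 32, Cal, Helix, k1, 33), (Ned, 32, Cal, Helix, x2, 29), (Ned, 33, Vic, Lyra, k1, 33), (Ned, 33, Vic, Lyra, x2, 29)}
π[title, genre]: project onto (title, genre) → {(Beta, p2), (Delta, p2), (Helix, k1), (Helix, x2), (Lyra, k1), (Lyra, x2), (Nova, p2), (Zephyr, p2)}

{(Beta, p2), (Delta, p2), (Helix, k1), (Helix, x2), (Lyra, k1), (Lyra, x2), (Nova, p2), (Zephyr, p2)}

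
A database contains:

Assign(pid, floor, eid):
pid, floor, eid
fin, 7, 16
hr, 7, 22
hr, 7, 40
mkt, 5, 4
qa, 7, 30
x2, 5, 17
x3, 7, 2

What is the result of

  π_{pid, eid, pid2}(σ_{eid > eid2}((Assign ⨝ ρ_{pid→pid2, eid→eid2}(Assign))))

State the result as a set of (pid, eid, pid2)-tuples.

{(fin, 16, x3), (hr, 22, fin), (hr, 22, x3), (hr, 40, fin), (hr, 40, hr), (hr, 40, qa), (hr, 40, x3), (qa, 30, fin), (qa, 30, hr), (qa, 30, x3), (x2, 17, mkt)}

ρ[pid→pid2, eid→eid2]: schema becomes (pid2, floor, eid2); tuples unchanged.
Assign ⋈ ρ_{pid→pid2, eid→eid2}(Assign) (natural join on floor): {(fin, 7, 16, fin, 16), (fin, 7, 16, hr, 22), (fin, 7, 16, hr, 40), (fin, 7, 16, qa, 30), (fin, 7, 16, x3, 2), (hr, 7, 22, fin, 16), (hr, 7, 22, hr, 22), (hr, 7, 22, hr, 40), (hr, 7, 22, qa, 30), (hr, 7, 22, x3, 2), (hr, 7, 40, fin, 16), (hr, 7, 40, hr, 22), (hr, 7, 40, hr, 40), (hr, 7, 40, qa, 30), (hr, 7, 40, x3, 2), (mkt, 5, 4, mkt, 4), (mkt, 5, 4, x2, 17), (qa, 7, 30, fin, 16), (qa, 7, 30, hr, 22), (qa, 7, 30, hr, 40), (qa, 7, 30, qa, 30), (qa, 7, 30, x3, 2), (x2, 5, 17, mkt, 4), (x2, 5, 17, x2, 17), (x3, 7, 2, fin, 16), (x3, 7, 2, hr, 22), (x3, 7, 2, hr, 40), (x3, 7, 2, qa, 30), (x3, 7, 2, x3, 2)}
Selection eid > eid2: {(fin, 7, 16, x3, 2), (hr, 7, 22, fin, 16), (hr, 7, 22, x3, 2), (hr, 7, 40, fin, 16), (hr, 7, 40, hr, 22), (hr, 7, 40, qa, 30), (hr, 7, 40, x3, 2), (qa, 7, 30, fin, 16), (qa, 7, 30, hr, 22), (qa, 7, 30, x3, 2), (x2, 5, 17, mkt, 4)}
π[pid, eid, pid2]: project onto (pid, eid, pid2) → {(fin, 16, x3), (hr, 22, fin), (hr, 22, x3), (hr, 40, fin), (hr, 40, hr), (hr, 40, qa), (hr, 40, x3), (qa, 30, fin), (qa, 30, hr), (qa, 30, x3), (x2, 17, mkt)}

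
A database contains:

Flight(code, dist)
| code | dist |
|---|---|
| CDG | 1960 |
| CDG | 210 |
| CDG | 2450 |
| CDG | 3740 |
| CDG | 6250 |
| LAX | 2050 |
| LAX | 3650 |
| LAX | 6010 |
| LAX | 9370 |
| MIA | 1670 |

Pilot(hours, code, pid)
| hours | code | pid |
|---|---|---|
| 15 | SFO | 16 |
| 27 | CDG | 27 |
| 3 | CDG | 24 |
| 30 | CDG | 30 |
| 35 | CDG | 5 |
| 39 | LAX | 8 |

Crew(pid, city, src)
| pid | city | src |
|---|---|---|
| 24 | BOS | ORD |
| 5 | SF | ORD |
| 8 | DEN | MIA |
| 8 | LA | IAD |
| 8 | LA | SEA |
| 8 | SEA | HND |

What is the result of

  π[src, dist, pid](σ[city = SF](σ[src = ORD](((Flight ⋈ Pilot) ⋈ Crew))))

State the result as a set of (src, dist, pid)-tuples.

{(ORD, 1960, 5), (ORD, 210, 5), (ORD, 2450, 5), (ORD, 3740, 5), (ORD, 6250, 5)}

Flight ⋈ Pilot (natural join on code): {(CDG, 1960, 27, 27), (CDG, 1960, 3, 24), (CDG, 1960, 30, 30), (CDG, 1960, 35, 5), (CDG, 210, 27, 27), (CDG, 210, 3, 24), (CDG, 210, 30, 30), (CDG, 210, 35, 5), (CDG, 2450, 27, 27), (CDG, 2450, 3, 24), (CDG, 2450, 30, 30), (CDG, 2450, 35, 5), (CDG, 3740, 27, 27), (CDG, 3740, 3, 24), (CDG, 3740, 30, 30), (CDG, 3740, 35, 5), (CDG, 6250, 27, 27), (CDG, 6250, 3, 24), (CDG, 6250, 30, 30), (CDG, 6250, 35, 5), (LAX, 2050, 39, 8), (LAX, 3650, 39, 8), (LAX, 6010, 39, 8), (LAX, 9370, 39, 8)}
(Flight ⋈ Pilot) ⋈ Crew (natural join on pid): {(CDG, 1960, 3, 24, BOS, ORD), (CDG, 1960, 35, 5, SF, ORD), (CDG, 210, 3, 24, BOS, ORD), (CDG, 210, 35, 5, SF, ORD), (CDG, 2450, 3, 24, BOS, ORD), (CDG, 2450, 35, 5, SF, ORD), (CDG, 3740, 3, 24, BOS, ORD), (CDG, 3740, 35, 5, SF, ORD), (CDG, 6250, 3, 24, BOS, ORD), (CDG, 6250, 35, 5, SF, ORD), (LAX, 2050, 39, 8, DEN, MIA), (LAX, 2050, 39, 8, LA, IAD), (LAX, 2050, 39, 8, LA, SEA), (LAX, 2050, 39, 8, SEA, HND), (LAX, 3650, 39, 8, DEN, MIA), (LAX, 3650, 39, 8, LA, IAD), (LAX, 3650, 39, 8, LA, SEA), (LAX, 3650, 39, 8, SEA, HND), (LAX, 6010, 39, 8, DEN, MIA), (LAX, 6010, 39, 8, LA, IAD), (LAX, 6010, 39, 8, LA, SEA), (LAX, 6010, 39, 8, SEA, HND), (LAX, 9370, 39, 8, DEN, MIA), (LAX, 9370, 39, 8, LA, IAD), (LAX, 9370, 39, 8, LA, SEA), (LAX, 9370, 39, 8, SEA, HND)}
Selection src = ORD: {(CDG, 1960, 3, 24, BOS, ORD), (CDG, 1960, 35, 5, SF, ORD), (CDG, 210, 3, 24, BOS, ORD), (CDG, 210, 35, 5, SF, ORD), (CDG, 2450, 3, 24, BOS, ORD), (CDG, 2450, 35, 5, SF, ORD), (CDG, 3740, 3, 24, BOS, ORD), (CDG, 3740, 35, 5, SF, ORD), (CDG, 6250, 3, 24, BOS, ORD), (CDG, 6250, 35, 5, SF, ORD)}
Selection city = SF: {(CDG, 1960, 35, 5, SF, ORD), (CDG, 210, 35, 5, SF, ORD), (CDG, 2450, 35, 5, SF, ORD), (CDG, 3740, 35, 5, SF, ORD), (CDG, 6250, 35, 5, SF, ORD)}
Keep only column(s) src, dist, pid: {(ORD, 1960, 5), (ORD, 210, 5), (ORD, 2450, 5), (ORD, 3740, 5), (ORD, 6250, 5)}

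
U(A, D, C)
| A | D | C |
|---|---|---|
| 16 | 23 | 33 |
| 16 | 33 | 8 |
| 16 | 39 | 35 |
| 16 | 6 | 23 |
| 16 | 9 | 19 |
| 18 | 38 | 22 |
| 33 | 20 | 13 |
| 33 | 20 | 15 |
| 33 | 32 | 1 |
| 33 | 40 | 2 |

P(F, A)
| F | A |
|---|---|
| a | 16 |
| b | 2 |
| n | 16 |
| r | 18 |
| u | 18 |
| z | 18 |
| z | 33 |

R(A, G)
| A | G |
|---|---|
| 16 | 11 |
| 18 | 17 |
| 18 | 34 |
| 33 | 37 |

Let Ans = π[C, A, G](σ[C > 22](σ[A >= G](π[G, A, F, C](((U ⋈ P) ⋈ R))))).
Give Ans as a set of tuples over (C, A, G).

{(23, 16, 11), (33, 16, 11), (35, 16, 11)}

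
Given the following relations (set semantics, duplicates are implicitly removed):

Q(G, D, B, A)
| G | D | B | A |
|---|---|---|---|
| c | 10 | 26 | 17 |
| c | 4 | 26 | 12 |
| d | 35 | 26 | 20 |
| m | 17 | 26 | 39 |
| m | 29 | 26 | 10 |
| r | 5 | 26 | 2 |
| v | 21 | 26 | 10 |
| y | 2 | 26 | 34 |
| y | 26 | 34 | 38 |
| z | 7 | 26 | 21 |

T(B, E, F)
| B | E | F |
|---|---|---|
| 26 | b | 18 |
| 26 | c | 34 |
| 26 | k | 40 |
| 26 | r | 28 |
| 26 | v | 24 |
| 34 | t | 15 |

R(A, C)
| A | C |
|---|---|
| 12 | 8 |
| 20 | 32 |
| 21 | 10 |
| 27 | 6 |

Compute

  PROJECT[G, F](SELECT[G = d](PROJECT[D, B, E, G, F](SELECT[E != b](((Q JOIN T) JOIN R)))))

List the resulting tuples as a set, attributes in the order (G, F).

{(d, 24), (d, 28), (d, 34), (d, 40)}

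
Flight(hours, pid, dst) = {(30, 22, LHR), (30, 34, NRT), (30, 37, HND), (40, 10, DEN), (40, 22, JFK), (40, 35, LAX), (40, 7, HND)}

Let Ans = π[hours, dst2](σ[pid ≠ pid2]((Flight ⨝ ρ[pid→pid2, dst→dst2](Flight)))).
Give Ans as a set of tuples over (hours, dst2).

{(30, HND), (30, LHR), (30, NRT), (40, DEN), (40, HND), (40, JFK), (40, LAX)}

ρ[pid→pid2, dst→dst2]: schema becomes (hours, pid2, dst2); tuples unchanged.
Joining Flight and ρ[pid→pid2, dst→dst2](Flight) on hours yields {(30, 22, LHR, 22, LHR), (30, 22, LHR, 34, NRT), (30, 22, LHR, 37, HND), (30, 34, NRT, 22, LHR), (30, 34, NRT, 34, NRT), (30, 34, NRT, 37, HND), (30, 37, HND, 22, LHR), (30, 37, HND, 34, NRT), (30, 37, HND, 37, HND), (40, 10, DEN, 10, DEN), (40, 10, DEN, 22, JFK), (40, 10, DEN, 35, LAX), (40, 10, DEN, 7, HND), (40, 22, JFK, 10, DEN), (40, 22, JFK, 22, JFK), (40, 22, JFK, 35, LAX), (40, 22, JFK, 7, HND), (40, 35, LAX, 10, DEN), (40, 35, LAX, 22, JFK), (40, 35, LAX, 35, LAX), (40, 35, LAX, 7, HND), (40, 7, HND, 10, DEN), (40, 7, HND, 22, JFK), (40, 7, HND, 35, LAX), (40, 7, HND, 7, HND)}.
Selection pid ≠ pid2: {(30, 22, LHR, 34, NRT), (30, 22, LHR, 37, HND), (30, 34, NRT, 22, LHR), (30, 34, NRT, 37, HND), (30, 37, HND, 22, LHR), (30, 37, HND, 34, NRT), (40, 10, DEN, 22, JFK), (40, 10, DEN, 35, LAX), (40, 10, DEN, 7, HND), (40, 22, JFK, 10, DEN), (40, 22, JFK, 35, LAX), (40, 22, JFK, 7, HND), (40, 35, LAX, 10, DEN), (40, 35, LAX, 22, JFK), (40, 35, LAX, 7, HND), (40, 7, HND, 10, DEN), (40, 7, HND, 22, JFK), (40, 7, HND, 35, LAX)}
π_{hours, dst2} gives {(30, HND), (30, LHR), (30, NRT), (40, DEN), (40, HND), (40, JFK), (40, LAX)} (11 duplicate(s) eliminated).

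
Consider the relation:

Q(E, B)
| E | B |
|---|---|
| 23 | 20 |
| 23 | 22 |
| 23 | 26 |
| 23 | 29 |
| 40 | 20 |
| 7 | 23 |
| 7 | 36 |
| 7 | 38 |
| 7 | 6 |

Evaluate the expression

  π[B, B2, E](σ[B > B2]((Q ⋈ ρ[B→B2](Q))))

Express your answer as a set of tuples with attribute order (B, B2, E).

ρ[B→B2]: schema becomes (E, B2); tuples unchanged.
Joining Q and ρ[B→B2](Q) on E yields {(23, 20, 20), (23, 20, 22), (23, 20, 26), (23, 20, 29), (23, 22, 20), (23, 22, 22), (23, 22, 26), (23, 22, 29), (23, 26, 20), (23, 26, 22), (23, 26, 26), (23, 26, 29), (23, 29, 20), (23, 29, 22), (23, 29, 26), (23, 29, 29), (40, 20, 20), (7, 23, 23), (7, 23, 36), (7, 23, 38), (7, 23, 6), (7, 36, 23), (7, 36, 36), (7, 36, 38), (7, 36, 6), (7, 38, 23), (7, 38, 36), (7, 38, 38), (7, 38, 6), (7, 6, 23), (7, 6, 36), (7, 6, 38), (7, 6, 6)}.
Apply σ_{B > B2}; surviving tuples: {(23, 22, 20), (23, 26, 20), (23, 26, 22), (23, 29, 20), (23, 29, 22), (23, 29, 26), (7, 23, 6), (7, 36, 23), (7, 36, 6), (7, 38, 23), (7, 38, 36), (7, 38, 6)}
π_{B, B2, E} gives {(22, 20, 23), (23, 6, 7), (26, 20, 23), (26, 22, 23), (29, 20, 23), (29, 22, 23), (29, 26, 23), (36, 23, 7), (36, 6, 7), (38, 23, 7), (38, 36, 7), (38, 6, 7)}.

{(22, 20, 23), (23, 6, 7), (26, 20, 23), (26, 22, 23), (29, 20, 23), (29, 22, 23), (29, 26, 23), (36, 23, 7), (36, 6, 7), (38, 23, 7), (38, 36, 7), (38, 6, 7)}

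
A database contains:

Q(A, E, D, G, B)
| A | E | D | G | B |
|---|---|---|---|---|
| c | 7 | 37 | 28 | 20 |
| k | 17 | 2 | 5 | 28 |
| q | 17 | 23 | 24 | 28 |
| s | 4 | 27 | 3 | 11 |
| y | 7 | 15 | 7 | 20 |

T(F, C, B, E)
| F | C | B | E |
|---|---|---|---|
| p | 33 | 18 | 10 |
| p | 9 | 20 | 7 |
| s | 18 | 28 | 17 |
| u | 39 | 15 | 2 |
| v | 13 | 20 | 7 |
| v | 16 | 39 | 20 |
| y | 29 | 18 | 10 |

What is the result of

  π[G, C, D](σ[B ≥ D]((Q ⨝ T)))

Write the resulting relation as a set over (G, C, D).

{(24, 18, 23), (5, 18, 2), (7, 13, 15), (7, 9, 15)}

Q ⋈ T (natural join on E, B): {(c, 7, 37, 28, 20, p, 9), (c, 7, 37, 28, 20, v, 13), (k, 17, 2, 5, 28, s, 18), (q, 17, 23, 24, 28, s, 18), (y, 7, 15, 7, 20, p, 9), (y, 7, 15, 7, 20, v, 13)}
Apply σ_{B ≥ D}; surviving tuples: {(k, 17, 2, 5, 28, s, 18), (q, 17, 23, 24, 28, s, 18), (y, 7, 15, 7, 20, p, 9), (y, 7, 15, 7, 20, v, 13)}
π_{G, C, D} gives {(24, 18, 23), (5, 18, 2), (7, 13, 15), (7, 9, 15)}.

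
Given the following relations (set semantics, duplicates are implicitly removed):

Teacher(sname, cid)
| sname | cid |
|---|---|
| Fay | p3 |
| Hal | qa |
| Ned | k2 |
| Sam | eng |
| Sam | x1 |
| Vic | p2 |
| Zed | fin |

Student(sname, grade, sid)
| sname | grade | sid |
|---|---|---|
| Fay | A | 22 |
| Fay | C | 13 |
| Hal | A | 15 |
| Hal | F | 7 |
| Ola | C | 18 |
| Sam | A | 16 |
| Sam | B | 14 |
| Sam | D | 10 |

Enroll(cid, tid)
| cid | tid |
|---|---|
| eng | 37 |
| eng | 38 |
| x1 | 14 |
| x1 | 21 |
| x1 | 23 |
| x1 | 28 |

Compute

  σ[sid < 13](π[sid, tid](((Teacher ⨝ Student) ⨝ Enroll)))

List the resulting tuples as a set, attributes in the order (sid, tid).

Natural join on sname: {(Fay, p3, A, 22), (Fay, p3, C, 13), (Hal, qa, A, 15), (Hal, qa, F, 7), (Sam, eng, A, 16), (Sam, eng, B, 14), (Sam, eng, D, 10), (Sam, x1, A, 16), (Sam, x1, B, 14), (Sam, x1, D, 10)}
Natural join on cid: {(Sam, eng, A, 16, 37), (Sam, eng, A, 16, 38), (Sam, eng, B, 14, 37), (Sam, eng, B, 14, 38), (Sam, eng, D, 10, 37), (Sam, eng, D, 10, 38), (Sam, x1, A, 16, 14), (Sam, x1, A, 16, 21), (Sam, x1, A, 16, 23), (Sam, x1, A, 16, 28), (Sam, x1, B, 14, 14), (Sam, x1, B, 14, 21), (Sam, x1, B, 14, 23), (Sam, x1, B, 14, 28), (Sam, x1, D, 10, 14), (Sam, x1, D, 10, 21), (Sam, x1, D, 10, 23), (Sam, x1, D, 10, 28)}
π_{sid, tid} gives {(10, 14), (10, 21), (10, 23), (10, 28), (10, 37), (10, 38), (14, 14), (14, 21), (14, 23), (14, 28), (14, 37), (14, 38), (16, 14), (16, 21), (16, 23), (16, 28), (16, 37), (16, 38)}.
σ[sid < 13]: keep tuples satisfying sid < 13 → {(10, 14), (10, 21), (10, 23), (10, 28), (10, 37), (10, 38)}

{(10, 14), (10, 21), (10, 23), (10, 28), (10, 37), (10, 38)}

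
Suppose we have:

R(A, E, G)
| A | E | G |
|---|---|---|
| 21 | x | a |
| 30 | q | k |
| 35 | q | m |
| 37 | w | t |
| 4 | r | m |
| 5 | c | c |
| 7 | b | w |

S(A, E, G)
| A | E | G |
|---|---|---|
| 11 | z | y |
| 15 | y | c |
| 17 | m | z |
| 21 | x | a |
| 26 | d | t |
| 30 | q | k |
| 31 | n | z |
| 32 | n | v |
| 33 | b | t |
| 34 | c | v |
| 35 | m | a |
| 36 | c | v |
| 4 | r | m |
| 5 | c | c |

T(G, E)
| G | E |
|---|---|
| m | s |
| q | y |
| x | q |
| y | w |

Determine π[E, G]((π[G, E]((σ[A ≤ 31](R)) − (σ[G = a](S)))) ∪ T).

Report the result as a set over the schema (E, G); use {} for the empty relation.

σ[A ≤ 31]: keep tuples satisfying A ≤ 31 → {(21, x, a), (30, q, k), (4, r, m), (5, c, c), (7, b, w)}
σ[G = a]: keep tuples satisfying G = a → {(21, x, a), (35, m, a)}
Difference: {(21, x, a), (30, q, k), (4, r, m), (5, c, c), (7, b, w)} with {(21, x, a), (35, m, a)} → {(30, q, k), (4, r, m), (5, c, c), (7, b, w)}
Keep only column(s) G, E: {(c, c), (k, q), (m, r), (w, b)}
Union: {(c, c), (k, q), (m, r), (w, b)} with {(m, s), (q, y), (x, q), (y, w)} → {(c, c), (k, q), (m, r), (m, s), (q, y), (w, b), (x, q), (y, w)}
Keep only column(s) E, G: {(b, w), (c, c), (q, k), (q, x), (r, m), (s, m), (w, y), (y, q)}

{(b, w), (c, c), (q, k), (q, x), (r, m), (s, m), (w, y), (y, q)}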